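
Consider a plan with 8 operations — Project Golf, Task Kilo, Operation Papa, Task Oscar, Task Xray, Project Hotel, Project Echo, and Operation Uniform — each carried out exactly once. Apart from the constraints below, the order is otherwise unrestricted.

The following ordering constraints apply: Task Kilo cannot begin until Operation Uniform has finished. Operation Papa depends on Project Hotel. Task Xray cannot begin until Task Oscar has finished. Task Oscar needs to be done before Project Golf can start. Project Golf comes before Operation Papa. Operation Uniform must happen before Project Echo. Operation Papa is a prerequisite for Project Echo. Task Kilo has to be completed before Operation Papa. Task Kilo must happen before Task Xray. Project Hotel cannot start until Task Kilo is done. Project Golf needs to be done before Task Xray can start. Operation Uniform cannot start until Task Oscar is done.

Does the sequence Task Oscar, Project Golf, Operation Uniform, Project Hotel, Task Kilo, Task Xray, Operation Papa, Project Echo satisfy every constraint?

Here Task Kilo comes after Project Hotel.
Since Task Kilo is required before Project Hotel, the ordering is invalid.

No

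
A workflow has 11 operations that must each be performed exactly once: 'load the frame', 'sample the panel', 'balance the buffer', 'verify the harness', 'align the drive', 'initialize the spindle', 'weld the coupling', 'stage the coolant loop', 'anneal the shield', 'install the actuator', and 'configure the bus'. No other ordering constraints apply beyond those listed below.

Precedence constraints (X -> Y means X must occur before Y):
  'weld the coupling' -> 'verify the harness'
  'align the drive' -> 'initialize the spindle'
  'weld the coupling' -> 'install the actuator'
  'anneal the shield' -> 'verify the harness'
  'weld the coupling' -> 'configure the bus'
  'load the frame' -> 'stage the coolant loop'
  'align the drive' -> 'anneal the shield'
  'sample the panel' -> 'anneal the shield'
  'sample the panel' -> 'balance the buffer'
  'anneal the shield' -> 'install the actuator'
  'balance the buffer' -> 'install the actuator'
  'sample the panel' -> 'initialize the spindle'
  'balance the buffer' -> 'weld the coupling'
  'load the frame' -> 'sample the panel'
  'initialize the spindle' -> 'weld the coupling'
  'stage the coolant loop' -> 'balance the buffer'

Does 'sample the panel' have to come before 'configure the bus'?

Following the dependencies: 'sample the panel' → 'balance the buffer' → 'weld the coupling' → 'configure the bus'.
That forces 'sample the panel' before 'configure the bus' in every valid schedule.

Yes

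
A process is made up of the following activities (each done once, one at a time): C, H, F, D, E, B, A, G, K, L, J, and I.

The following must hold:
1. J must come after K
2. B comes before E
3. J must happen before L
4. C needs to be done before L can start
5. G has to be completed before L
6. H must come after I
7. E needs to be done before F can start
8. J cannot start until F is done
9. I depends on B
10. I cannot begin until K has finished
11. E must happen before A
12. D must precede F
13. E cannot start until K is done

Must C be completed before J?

No

Nothing in the constraints links C and J; they are unordered relative to each other.
So C can come before J or after — it is not forced.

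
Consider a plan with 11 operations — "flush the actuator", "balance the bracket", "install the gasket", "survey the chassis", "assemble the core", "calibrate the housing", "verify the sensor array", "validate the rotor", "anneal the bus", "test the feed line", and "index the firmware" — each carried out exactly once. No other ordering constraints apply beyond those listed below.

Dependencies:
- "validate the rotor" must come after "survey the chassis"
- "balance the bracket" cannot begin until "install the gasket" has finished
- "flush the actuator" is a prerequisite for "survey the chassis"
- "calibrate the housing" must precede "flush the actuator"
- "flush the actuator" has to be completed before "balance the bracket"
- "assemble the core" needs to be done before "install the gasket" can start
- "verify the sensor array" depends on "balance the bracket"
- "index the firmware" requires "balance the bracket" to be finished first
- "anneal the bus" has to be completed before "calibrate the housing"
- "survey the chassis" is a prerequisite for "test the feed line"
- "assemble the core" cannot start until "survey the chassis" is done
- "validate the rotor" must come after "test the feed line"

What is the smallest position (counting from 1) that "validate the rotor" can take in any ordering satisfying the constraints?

6

Working backwards through the constraints from "validate the rotor", its full set of required predecessors is "flush the actuator", "survey the chassis", "calibrate the housing", "anneal the bus", "test the feed line" — 5 of them.
So at minimum 5 operations come before "validate the rotor", putting "validate the rotor" no earlier than position 6. That position is achievable by scheduling exactly those predecessors first.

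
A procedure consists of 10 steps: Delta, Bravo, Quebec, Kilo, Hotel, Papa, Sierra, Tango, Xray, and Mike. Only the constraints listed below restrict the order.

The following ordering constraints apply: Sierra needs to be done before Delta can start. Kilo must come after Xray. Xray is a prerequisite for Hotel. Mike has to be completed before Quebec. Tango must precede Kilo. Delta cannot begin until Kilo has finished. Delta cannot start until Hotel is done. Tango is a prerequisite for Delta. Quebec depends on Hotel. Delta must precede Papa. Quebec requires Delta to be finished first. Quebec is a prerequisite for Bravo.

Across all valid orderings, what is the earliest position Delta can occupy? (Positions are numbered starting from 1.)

6

The steps that are forced before Delta, directly or transitively, are Kilo, Hotel, Sierra, Tango, Xray. That's 5 steps.
So at minimum 5 steps come before Delta, putting Delta no earlier than position 6. That position is achievable by scheduling exactly those predecessors first.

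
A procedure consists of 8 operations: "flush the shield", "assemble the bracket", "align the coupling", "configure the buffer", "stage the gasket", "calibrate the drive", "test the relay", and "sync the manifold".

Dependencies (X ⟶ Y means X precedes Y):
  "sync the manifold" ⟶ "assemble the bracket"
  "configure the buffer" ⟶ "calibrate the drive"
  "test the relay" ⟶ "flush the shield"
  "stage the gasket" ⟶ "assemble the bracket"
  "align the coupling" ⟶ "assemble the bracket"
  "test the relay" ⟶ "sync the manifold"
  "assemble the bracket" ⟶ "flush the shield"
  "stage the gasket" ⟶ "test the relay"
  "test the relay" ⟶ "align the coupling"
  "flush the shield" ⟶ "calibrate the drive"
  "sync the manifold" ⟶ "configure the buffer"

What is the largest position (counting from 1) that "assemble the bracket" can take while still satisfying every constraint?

6

The operations that are forced after "assemble the bracket", directly or by a chain of constraints, are "flush the shield", "calibrate the drive". That's 2 operations.
With 2 mandatory successors out of 8 operations total, the latest slot for "assemble the bracket" is 8−2 = 6, and it's reachable by doing all non-successors before "assemble the bracket".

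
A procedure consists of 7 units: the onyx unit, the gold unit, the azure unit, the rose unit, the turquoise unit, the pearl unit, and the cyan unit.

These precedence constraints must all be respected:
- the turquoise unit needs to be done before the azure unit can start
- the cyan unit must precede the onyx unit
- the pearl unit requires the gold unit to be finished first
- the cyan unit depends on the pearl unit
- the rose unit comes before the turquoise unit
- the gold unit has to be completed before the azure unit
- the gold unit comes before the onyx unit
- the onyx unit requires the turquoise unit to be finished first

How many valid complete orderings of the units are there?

The units with no prerequisites are the gold unit, the rose unit; any of them can be placed first.
Counting all ways to extend the partial order to a total order gives 29.

29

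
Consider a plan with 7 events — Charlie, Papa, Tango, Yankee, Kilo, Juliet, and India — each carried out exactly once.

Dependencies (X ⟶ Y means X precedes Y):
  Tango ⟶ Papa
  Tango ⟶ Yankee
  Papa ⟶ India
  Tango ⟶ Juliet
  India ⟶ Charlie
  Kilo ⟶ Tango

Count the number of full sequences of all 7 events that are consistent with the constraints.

20

Kilo is the only event with nothing required before it, so every ordering starts there.
Systematically extending each partial ordering one event at a time and counting, there are 20 complete orderings.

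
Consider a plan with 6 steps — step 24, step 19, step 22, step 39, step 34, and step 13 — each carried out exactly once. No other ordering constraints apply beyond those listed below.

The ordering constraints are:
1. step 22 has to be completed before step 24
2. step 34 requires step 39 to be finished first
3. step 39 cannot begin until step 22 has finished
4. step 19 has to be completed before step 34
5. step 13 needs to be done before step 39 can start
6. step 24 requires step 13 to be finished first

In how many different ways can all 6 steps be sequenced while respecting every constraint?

The steps with no prerequisites are step 19, step 22, step 13; any of them can be placed first.
Systematically extending each partial ordering one step at a time and counting, there are 28 complete orderings.

28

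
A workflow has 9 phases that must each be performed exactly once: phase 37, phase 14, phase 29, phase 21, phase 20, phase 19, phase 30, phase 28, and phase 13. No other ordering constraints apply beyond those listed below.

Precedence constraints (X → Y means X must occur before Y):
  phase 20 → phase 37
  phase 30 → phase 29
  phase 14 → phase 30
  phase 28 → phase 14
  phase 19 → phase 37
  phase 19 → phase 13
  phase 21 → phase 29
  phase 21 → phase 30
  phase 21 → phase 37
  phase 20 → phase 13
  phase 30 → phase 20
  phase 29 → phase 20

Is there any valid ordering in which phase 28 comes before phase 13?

Yes

The constraints force phase 28 before phase 13, so yes — every valid ordering has phase 28 earlier.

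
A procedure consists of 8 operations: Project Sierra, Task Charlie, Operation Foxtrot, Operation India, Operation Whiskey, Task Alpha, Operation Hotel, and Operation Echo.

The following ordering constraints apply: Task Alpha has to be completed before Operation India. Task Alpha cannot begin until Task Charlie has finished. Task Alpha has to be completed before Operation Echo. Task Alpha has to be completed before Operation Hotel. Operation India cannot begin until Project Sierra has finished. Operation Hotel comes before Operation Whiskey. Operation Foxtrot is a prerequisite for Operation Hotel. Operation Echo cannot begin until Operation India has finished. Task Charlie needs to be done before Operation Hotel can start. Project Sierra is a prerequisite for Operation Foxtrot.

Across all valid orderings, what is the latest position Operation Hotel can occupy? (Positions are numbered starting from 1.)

7

The only operation forced after Operation Hotel (directly or by a chain) is Operation Whiskey.
With 1 mandatory successor out of 8 operations total, the latest slot for Operation Hotel is 8−1 = 7, and it's reachable by doing all non-successors before Operation Hotel.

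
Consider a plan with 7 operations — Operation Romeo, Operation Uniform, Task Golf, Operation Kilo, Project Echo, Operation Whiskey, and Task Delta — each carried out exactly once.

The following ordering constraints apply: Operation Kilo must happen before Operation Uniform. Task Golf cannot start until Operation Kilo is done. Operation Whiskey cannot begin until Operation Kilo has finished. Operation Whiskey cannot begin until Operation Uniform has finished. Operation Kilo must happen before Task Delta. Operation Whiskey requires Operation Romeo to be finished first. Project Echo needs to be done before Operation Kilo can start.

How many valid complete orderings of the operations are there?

64

2 operations have no prerequisites (Operation Romeo, Project Echo), so any of them could come first.
Counting all ways to extend the partial order to a total order gives 64.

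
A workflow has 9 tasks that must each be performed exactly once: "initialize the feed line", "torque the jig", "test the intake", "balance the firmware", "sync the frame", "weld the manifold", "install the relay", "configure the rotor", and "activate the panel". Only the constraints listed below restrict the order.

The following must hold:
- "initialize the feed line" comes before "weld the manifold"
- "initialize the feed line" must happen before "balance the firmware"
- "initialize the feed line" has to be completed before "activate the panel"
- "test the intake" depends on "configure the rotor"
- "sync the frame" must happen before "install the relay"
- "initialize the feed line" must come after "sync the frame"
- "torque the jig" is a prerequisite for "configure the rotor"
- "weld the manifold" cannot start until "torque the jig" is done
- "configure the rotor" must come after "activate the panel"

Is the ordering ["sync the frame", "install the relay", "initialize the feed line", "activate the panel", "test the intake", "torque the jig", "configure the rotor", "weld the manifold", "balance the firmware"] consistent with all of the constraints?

The sequence places "test the intake" ahead of "configure the rotor".
Since "configure the rotor" is required before "test the intake", the ordering is invalid.

No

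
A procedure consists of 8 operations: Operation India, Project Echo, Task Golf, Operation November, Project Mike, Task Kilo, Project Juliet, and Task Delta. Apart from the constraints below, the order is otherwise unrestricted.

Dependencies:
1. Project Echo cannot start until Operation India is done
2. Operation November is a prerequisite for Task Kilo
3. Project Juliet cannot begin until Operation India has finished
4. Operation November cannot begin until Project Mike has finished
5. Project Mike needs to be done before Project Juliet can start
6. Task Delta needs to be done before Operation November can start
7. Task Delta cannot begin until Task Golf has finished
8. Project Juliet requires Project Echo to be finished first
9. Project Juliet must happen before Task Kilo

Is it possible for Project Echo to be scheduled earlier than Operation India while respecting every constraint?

No

The constraints give a chain Operation India → Project Echo, which forces Operation India before Project Echo.
Hence Project Echo can never be scheduled before Operation India.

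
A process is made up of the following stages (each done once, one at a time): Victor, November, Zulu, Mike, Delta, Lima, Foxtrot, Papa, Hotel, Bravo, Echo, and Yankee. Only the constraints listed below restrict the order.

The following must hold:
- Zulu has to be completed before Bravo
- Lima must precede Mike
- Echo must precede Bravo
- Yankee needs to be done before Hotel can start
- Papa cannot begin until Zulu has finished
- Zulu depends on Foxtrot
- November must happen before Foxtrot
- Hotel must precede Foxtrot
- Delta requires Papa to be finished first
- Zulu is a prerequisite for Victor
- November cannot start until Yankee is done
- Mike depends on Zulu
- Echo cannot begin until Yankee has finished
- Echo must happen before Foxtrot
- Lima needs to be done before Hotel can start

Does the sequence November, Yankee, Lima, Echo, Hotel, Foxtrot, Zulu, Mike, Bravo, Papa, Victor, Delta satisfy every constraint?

The sequence places November ahead of Yankee.
But one of the constraints requires Yankee before November, so this ordering violates it.

No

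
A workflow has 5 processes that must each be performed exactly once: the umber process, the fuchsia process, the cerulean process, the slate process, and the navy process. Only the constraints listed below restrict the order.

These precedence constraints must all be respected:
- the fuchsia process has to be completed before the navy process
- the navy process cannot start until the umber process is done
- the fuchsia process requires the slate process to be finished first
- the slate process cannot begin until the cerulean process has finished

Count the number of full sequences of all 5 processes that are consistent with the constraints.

4

2 processes have no prerequisites (the umber process, the cerulean process), so any of them could come first.
Systematically extending each partial ordering one process at a time and counting, there are 4 complete orderings.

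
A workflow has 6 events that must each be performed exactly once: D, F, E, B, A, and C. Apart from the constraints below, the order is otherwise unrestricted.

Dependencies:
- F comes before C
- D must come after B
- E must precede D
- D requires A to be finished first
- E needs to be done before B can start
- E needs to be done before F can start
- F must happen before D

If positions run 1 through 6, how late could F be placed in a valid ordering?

4

Every event that must follow F has to come after it. Tracing all chains starting from F, those events are: D, C — 2 in total.
So at least 2 events follow F, putting F no later than position 4. That position is achievable by scheduling everything else first.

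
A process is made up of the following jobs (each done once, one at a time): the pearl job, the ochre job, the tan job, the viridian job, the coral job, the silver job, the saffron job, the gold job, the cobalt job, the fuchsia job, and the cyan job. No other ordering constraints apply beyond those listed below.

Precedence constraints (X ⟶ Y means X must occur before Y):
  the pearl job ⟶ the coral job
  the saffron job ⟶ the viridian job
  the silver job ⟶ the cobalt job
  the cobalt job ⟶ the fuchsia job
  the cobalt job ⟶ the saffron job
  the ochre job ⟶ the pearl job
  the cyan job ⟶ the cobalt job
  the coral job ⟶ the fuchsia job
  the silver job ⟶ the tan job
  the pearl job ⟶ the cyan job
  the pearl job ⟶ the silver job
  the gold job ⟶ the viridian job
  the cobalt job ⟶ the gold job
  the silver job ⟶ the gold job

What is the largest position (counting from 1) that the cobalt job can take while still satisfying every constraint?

7

Every job that must follow the cobalt job has to come after it. Tracing all chains starting from the cobalt job, those jobs are: the viridian job, the saffron job, the gold job, the fuchsia job — 4 in total.
With 4 mandatory successors out of 11 jobs total, the latest slot for the cobalt job is 11−4 = 7, and it's reachable by doing all non-successors before the cobalt job.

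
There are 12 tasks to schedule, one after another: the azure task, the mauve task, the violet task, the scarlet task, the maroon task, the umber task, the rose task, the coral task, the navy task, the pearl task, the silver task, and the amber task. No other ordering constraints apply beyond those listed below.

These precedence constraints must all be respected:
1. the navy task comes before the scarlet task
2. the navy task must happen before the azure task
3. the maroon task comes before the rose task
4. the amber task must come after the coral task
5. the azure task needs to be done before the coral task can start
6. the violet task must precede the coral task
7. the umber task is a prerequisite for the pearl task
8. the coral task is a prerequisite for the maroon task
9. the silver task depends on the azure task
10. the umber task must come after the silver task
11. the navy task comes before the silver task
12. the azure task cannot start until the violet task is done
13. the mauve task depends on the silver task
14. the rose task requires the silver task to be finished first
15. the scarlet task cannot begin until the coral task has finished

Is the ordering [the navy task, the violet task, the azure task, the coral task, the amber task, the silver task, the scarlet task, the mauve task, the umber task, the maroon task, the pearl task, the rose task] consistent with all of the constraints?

Checking each listed constraint against this order: for instance, the silver task is in position 6 and the rose task in position 12, so that constraint holds — and the remaining constraints check out the same way.

Yes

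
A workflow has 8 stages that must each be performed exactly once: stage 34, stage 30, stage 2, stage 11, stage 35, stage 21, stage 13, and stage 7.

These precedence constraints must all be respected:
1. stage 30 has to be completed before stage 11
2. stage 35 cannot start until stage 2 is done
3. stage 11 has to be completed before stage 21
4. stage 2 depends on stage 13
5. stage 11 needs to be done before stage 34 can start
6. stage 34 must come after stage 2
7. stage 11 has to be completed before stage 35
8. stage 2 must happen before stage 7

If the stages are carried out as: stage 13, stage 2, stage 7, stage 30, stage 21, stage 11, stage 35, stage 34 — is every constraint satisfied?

The sequence places stage 21 ahead of stage 11.
But one of the constraints requires stage 11 before stage 21, so this ordering violates it.

No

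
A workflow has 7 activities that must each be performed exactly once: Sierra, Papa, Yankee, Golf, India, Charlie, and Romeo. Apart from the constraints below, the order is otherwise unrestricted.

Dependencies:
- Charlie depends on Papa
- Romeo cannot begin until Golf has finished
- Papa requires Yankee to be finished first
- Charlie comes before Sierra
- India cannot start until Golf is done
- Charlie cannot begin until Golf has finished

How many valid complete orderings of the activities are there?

62

2 activities have no prerequisites (Yankee, Golf), so any of them could come first.
Systematically extending each partial ordering one activity at a time and counting, there are 62 complete orderings.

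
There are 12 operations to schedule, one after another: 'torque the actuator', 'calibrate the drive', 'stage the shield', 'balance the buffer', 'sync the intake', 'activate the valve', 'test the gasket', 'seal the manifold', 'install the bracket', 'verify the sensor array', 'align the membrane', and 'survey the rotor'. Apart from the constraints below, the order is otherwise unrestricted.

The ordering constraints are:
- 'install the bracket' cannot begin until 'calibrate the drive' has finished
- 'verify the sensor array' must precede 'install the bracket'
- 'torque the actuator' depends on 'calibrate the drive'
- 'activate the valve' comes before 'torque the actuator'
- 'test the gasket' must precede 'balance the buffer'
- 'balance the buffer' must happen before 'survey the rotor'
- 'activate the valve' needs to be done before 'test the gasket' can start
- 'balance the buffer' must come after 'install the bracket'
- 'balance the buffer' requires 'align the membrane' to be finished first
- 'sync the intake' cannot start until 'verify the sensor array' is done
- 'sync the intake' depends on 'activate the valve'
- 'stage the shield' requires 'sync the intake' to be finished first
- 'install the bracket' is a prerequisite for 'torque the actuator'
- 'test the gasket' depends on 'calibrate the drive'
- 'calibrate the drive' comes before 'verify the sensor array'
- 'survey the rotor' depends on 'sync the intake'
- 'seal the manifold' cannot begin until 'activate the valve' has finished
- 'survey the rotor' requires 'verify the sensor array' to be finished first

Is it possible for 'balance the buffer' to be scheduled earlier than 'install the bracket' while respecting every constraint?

Following 'install the bracket' → 'balance the buffer', 'install the bracket' must precede 'balance the buffer' in every valid ordering.
So no valid ordering can have 'balance the buffer' before 'install the bracket'.

No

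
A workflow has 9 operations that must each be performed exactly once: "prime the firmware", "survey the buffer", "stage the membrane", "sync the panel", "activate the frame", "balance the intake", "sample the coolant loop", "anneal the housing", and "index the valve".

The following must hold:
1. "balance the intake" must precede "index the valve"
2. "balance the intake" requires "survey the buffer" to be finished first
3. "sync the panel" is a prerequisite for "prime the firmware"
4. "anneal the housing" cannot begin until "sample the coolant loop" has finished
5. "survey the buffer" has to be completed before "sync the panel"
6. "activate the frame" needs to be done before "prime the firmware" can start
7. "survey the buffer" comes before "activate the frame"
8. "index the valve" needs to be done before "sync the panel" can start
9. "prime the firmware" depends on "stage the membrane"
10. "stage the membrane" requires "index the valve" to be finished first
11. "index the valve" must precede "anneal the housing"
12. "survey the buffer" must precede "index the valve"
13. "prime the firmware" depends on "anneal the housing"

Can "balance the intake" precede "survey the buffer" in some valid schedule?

No

Following "survey the buffer" → "balance the intake", "survey the buffer" must precede "balance the intake" in every valid ordering.
Hence "balance the intake" can never be scheduled before "survey the buffer".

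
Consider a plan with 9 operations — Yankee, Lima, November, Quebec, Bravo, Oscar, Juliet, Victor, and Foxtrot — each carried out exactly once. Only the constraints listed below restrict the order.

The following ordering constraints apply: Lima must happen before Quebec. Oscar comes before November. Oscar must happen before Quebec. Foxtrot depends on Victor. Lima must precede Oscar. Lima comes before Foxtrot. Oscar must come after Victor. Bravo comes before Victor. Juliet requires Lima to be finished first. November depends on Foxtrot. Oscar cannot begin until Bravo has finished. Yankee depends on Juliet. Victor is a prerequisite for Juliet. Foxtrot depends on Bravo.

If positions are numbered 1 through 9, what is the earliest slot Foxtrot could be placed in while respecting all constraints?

4

The operations that are forced before Foxtrot, directly or transitively, are Lima, Bravo, Victor. That's 3 operations.
With 3 mandatory predecessors, the earliest Foxtrot can sit is position 3+1 = 4, and placing just those 3 first achieves it.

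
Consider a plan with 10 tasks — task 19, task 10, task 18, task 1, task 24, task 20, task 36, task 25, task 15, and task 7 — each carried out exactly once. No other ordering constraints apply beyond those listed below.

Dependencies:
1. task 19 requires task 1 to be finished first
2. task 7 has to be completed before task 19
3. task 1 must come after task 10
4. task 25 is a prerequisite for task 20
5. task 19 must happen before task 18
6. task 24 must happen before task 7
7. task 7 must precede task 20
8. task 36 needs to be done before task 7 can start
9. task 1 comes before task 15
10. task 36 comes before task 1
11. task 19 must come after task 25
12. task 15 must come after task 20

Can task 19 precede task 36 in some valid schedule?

Following task 36 → task 7 → task 19, task 36 must precede task 19 in every valid ordering.
Hence task 19 can never be scheduled before task 36.

No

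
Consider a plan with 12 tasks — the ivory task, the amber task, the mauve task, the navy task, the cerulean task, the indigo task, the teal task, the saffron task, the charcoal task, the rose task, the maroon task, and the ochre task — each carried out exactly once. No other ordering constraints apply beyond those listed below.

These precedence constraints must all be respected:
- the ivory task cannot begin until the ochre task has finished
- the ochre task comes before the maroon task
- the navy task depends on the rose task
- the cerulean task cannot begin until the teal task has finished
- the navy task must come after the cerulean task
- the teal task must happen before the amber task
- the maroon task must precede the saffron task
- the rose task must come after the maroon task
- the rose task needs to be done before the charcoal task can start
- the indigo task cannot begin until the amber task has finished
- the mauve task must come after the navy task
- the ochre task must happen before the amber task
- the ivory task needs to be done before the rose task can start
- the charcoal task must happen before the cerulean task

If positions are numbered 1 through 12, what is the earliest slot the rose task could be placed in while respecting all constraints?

Working backwards through the constraints from the rose task, its full set of required predecessors is the ivory task, the maroon task, the ochre task — 3 of them.
With 3 mandatory predecessors, the earliest the rose task can sit is position 3+1 = 4, and placing just those 3 first achieves it.

4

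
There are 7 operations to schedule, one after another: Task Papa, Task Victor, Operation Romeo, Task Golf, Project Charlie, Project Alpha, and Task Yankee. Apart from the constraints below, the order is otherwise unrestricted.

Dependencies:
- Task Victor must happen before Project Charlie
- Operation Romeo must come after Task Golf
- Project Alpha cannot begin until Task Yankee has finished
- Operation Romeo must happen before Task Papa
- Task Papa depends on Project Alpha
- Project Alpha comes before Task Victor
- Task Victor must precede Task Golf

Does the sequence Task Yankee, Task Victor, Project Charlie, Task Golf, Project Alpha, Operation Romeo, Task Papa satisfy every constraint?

The sequence places Task Victor ahead of Project Alpha.
But one of the constraints requires Project Alpha before Task Victor, so this ordering violates it.

No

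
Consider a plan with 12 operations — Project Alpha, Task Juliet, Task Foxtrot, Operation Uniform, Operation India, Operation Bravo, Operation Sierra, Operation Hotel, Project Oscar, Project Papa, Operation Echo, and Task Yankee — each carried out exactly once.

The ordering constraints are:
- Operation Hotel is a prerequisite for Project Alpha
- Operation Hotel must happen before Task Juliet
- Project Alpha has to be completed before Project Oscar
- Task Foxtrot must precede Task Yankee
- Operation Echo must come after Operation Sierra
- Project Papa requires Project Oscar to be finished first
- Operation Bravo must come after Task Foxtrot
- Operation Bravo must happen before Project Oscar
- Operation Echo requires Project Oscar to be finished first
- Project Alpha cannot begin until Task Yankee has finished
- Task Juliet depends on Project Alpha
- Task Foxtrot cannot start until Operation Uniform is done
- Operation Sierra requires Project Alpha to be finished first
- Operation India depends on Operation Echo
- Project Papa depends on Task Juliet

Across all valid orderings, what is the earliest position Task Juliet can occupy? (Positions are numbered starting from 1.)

6

Every operation that must precede Task Juliet has to come before it. Tracing all chains that end at Task Juliet, those operations are: Project Alpha, Task Foxtrot, Operation Uniform, Operation Hotel, Task Yankee — 5 in total.
With 5 mandatory predecessors, the earliest Task Juliet can sit is position 5+1 = 6, and placing just those 5 first achieves it.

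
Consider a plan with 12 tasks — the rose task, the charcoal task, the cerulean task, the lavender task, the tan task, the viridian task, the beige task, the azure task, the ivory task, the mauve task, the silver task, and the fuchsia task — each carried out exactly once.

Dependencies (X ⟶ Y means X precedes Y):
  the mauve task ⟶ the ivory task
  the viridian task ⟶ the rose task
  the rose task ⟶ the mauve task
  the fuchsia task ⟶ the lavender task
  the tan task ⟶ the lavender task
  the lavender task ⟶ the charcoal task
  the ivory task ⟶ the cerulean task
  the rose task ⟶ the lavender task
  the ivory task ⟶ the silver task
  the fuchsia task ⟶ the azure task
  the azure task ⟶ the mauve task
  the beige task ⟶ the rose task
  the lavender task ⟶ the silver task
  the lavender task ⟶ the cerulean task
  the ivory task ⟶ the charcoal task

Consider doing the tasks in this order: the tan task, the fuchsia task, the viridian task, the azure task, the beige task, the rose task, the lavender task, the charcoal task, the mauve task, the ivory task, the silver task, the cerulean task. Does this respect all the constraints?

The sequence places the charcoal task ahead of the ivory task.
But one of the constraints requires the ivory task before the charcoal task, so this ordering violates it.

No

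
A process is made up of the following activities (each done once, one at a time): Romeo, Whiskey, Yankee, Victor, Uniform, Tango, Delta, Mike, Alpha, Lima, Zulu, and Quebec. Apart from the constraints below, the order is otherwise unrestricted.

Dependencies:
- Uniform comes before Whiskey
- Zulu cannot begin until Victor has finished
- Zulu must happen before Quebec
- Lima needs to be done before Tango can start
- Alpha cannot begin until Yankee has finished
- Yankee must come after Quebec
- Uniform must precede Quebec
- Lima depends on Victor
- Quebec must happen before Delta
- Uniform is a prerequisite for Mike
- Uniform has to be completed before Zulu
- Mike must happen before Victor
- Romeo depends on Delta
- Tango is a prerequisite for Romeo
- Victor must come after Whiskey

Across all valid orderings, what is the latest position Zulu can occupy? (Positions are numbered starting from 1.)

7

Following every chain forward from Zulu, the activities that must come later are Romeo, Yankee, Delta, Alpha, Quebec — 5 of them.
With 5 mandatory successors out of 12 activities total, the latest slot for Zulu is 12−5 = 7, and it's reachable by doing all non-successors before Zulu.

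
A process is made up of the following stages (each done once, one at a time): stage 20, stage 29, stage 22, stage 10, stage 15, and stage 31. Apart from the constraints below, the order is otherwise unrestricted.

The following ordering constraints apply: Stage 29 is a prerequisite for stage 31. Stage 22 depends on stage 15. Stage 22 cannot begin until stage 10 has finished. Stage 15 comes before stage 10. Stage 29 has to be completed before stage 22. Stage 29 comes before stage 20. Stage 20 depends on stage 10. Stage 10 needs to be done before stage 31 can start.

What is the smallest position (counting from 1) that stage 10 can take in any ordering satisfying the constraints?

2

The only stage forced before stage 10 (directly or transitively) is stage 15.
With 1 mandatory predecessor, the earliest stage 10 can sit is position 1+1 = 2, and placing just that one first achieves it.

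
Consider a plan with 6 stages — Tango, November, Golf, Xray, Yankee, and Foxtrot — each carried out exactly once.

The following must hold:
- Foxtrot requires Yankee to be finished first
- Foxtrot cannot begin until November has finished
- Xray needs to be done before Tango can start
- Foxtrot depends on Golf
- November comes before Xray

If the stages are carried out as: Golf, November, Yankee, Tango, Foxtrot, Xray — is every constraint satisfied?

No

Here Xray comes after Tango.
That contradicts the constraint that Xray must precede Tango.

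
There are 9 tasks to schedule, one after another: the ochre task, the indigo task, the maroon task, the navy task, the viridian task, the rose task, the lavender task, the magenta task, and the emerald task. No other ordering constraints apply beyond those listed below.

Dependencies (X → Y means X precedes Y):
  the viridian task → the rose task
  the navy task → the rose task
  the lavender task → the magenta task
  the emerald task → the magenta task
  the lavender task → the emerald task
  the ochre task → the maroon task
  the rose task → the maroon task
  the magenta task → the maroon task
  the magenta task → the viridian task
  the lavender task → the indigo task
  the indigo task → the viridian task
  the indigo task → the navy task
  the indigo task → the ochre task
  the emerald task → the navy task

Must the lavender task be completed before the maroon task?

Yes

There is a constraint chain the lavender task → the magenta task → the maroon task.
Hence the lavender task necessarily comes before the maroon task.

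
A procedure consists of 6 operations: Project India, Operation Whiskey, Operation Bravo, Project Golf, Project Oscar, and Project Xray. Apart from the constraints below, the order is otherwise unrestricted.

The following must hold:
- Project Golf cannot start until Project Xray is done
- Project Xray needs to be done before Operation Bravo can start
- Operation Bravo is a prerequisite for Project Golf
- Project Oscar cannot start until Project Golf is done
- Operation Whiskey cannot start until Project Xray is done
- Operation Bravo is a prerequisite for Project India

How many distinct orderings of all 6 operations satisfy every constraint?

15

Only Project Xray has no prerequisites, so it must go first.
Systematically extending each partial ordering one operation at a time and counting, there are 15 complete orderings.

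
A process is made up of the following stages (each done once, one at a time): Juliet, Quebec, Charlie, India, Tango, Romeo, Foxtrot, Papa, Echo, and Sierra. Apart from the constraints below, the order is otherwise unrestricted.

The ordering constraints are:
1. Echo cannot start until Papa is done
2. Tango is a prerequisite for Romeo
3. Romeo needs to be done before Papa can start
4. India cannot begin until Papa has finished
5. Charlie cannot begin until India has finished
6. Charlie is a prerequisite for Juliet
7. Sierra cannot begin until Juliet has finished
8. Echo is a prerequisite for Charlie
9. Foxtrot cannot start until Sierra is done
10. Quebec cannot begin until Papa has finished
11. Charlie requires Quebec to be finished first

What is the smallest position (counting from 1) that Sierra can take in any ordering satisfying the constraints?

9

The stages that are forced before Sierra, directly or transitively, are Juliet, Quebec, Charlie, India, Tango, Romeo, Papa, Echo. That's 8 stages.
So at minimum 8 stages come before Sierra, putting Sierra no earlier than position 9. That position is achievable by scheduling exactly those predecessors first.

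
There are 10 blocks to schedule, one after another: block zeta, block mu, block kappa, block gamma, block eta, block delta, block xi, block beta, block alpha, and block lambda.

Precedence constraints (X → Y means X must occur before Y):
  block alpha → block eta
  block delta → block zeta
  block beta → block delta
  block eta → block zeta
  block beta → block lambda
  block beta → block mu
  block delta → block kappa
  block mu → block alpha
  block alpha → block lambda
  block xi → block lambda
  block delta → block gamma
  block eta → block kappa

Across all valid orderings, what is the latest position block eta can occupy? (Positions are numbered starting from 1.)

The blocks that are forced after block eta, directly or by a chain of constraints, are block zeta, block kappa. That's 2 blocks.
With 2 mandatory successors out of 10 blocks total, the latest slot for block eta is 10−2 = 8, and it's reachable by doing all non-successors before block eta.

8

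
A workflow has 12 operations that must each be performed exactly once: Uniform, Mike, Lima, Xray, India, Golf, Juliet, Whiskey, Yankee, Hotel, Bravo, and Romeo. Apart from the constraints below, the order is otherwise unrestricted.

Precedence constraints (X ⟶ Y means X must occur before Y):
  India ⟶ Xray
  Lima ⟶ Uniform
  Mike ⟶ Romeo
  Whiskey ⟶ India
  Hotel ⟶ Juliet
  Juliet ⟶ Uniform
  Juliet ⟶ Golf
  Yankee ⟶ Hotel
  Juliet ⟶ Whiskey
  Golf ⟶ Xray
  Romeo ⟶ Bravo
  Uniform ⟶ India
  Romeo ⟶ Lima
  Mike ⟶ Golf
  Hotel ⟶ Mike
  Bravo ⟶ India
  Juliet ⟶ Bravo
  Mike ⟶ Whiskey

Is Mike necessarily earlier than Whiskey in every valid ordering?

There is a constraint chain Mike → Whiskey.
So Mike must precede Whiskey in any valid ordering.

Yes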